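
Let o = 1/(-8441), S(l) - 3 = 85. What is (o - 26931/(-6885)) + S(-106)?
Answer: 1780516922/19372095 ≈ 91.911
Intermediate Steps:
S(l) = 88 (S(l) = 3 + 85 = 88)
o = -1/8441 ≈ -0.00011847
(o - 26931/(-6885)) + S(-106) = (-1/8441 - 26931/(-6885)) + 88 = (-1/8441 - 26931*(-1/6885)) + 88 = (-1/8441 + 8977/2295) + 88 = 75772562/19372095 + 88 = 1780516922/19372095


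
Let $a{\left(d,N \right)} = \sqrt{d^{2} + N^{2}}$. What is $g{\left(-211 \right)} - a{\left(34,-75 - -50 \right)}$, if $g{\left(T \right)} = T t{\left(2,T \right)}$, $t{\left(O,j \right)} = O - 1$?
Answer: $-211 - \sqrt{1781} \approx -253.2$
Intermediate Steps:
$t{\left(O,j \right)} = -1 + O$
$a{\left(d,N \right)} = \sqrt{N^{2} + d^{2}}$
$g{\left(T \right)} = T$ ($g{\left(T \right)} = T \left(-1 + 2\right) = T 1 = T$)
$g{\left(-211 \right)} - a{\left(34,-75 - -50 \right)} = -211 - \sqrt{\left(-75 - -50\right)^{2} + 34^{2}} = -211 - \sqrt{\left(-75 + 50\right)^{2} + 1156} = -211 - \sqrt{\left(-25\right)^{2} + 1156} = -211 - \sqrt{625 + 1156} = -211 - \sqrt{1781}$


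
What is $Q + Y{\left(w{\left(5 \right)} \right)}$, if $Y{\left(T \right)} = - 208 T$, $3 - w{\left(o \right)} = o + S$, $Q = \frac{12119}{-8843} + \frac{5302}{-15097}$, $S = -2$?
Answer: $- \frac{229846129}{133502771} \approx -1.7217$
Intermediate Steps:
$Q = - \frac{229846129}{133502771}$ ($Q = 12119 \left(- \frac{1}{8843}\right) + 5302 \left(- \frac{1}{15097}\right) = - \frac{12119}{8843} - \frac{5302}{15097} = - \frac{229846129}{133502771} \approx -1.7217$)
$w{\left(o \right)} = 5 - o$ ($w{\left(o \right)} = 3 - \left(o - 2\right) = 3 - \left(-2 + o\right) = 5 - o$)
$Q + Y{\left(w{\left(5 \right)} \right)} = - \frac{229846129}{133502771} - 208 \left(5 - 5\right) = - \frac{229846129}{133502771} - 0 = - \frac{229846129}{133502771} + 0 = - \frac{229846129}{133502771}$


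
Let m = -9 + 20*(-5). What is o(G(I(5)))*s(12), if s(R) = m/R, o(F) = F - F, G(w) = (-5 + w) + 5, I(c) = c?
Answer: 0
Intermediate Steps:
G(w) = w
o(F) = 0
m = -109 (m = -9 - 100 = -109)
s(R) = -109/R
o(G(I(5)))*s(12) = 0*(-109/12) = 0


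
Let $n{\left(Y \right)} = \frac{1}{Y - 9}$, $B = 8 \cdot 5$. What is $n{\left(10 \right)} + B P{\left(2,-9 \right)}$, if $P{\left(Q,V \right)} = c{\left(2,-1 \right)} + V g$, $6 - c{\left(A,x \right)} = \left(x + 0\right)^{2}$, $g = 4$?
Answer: $-1239$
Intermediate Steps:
$c{\left(A,x \right)} = 6 - x^{2}$ ($c{\left(A,x \right)} = 6 - \left(x + 0\right)^{2} = 6 - x^{2}$)
$B = 40$
$P{\left(Q,V \right)} = 5 + 4 V$ ($P{\left(Q,V \right)} = \left(6 - \left(-1\right)^{2}\right) + V 4 = \left(6 - 1\right) + 4 V = 5 + 4 V$)
$n{\left(Y \right)} = \frac{1}{-9 + Y}$
$n{\left(10 \right)} + B P{\left(2,-9 \right)} = \frac{1}{-9 + 10} + 40 \left(5 + 4 \left(-9\right)\right) = 1^{-1} + 40 \left(5 - 36\right) = 1 + 40 \left(-31\right) = 1 - 1240 = -1239$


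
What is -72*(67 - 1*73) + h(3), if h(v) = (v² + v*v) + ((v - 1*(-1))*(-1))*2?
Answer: 442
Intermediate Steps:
h(v) = -2 - 2*v + 2*v² (h(v) = (v² + v²) + ((v + 1)*(-1))*2 = 2*v² + ((1 + v)*(-1))*2 = 2*v² + (-1 - v)*2 = 2*v² + (-2 - 2*v) = -2 - 2*v + 2*v²)
-72*(67 - 1*73) + h(3) = -72*(67 - 1*73) + (-2 - 2*3 + 2*3²) = -72*(67 - 73) + (-2 - 6 + 2*9) = -72*(-6) + (-2 - 6 + 18) = 432 + 10 = 442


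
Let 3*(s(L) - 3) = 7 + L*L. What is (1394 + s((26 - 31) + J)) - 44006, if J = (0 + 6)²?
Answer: -126859/3 ≈ -42286.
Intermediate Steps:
J = 36 (J = 6² = 36)
s(L) = 16/3 + L²/3 (s(L) = 3 + (7 + L*L)/3 = 3 + (7 + L²)/3 = 3 + (7/3 + L²/3) = 16/3 + L²/3)
(1394 + s((26 - 31) + J)) - 44006 = (1394 + (16/3 + ((26 - 31) + 36)²/3)) - 44006 = (1394 + (16/3 + (-5 + 36)²/3)) - 44006 = (1394 + (16/3 + (⅓)*31²)) - 44006 = (1394 + (16/3 + (⅓)*961)) - 44006 = (1394 + (16/3 + 961/3)) - 44006 = (1394 + 977/3) - 44006 = 5159/3 - 44006 = -126859/3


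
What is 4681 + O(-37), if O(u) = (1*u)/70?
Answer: 327633/70 ≈ 4680.5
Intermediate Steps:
O(u) = u/70 (O(u) = u*(1/70) = u/70)
4681 + O(-37) = 4681 + (1/70)*(-37) = 4681 - 37/70 = 327633/70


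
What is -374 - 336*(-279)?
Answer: 93370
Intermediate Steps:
-374 - 336*(-279) = -374 + 93744 = 93370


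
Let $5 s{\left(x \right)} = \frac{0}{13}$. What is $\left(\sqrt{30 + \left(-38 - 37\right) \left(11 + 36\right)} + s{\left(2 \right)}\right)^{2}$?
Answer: $-3495$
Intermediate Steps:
$s{\left(x \right)} = 0$ ($s{\left(x \right)} = \frac{0 \cdot \frac{1}{13}}{5} = \frac{1}{5} \cdot 0 = 0$)
$\left(\sqrt{30 + \left(-38 - 37\right) \left(11 + 36\right)} + s{\left(2 \right)}\right)^{2} = \left(\sqrt{30 + \left(-38 - 37\right) \left(11 + 36\right)} + 0\right)^{2} = \left(\sqrt{30 - 3525} + 0\right)^{2} = \left(\sqrt{-3495} + 0\right)^{2} = \left(i \sqrt{3495} + 0\right)^{2} = \left(i \sqrt{3495}\right)^{2} = -3495$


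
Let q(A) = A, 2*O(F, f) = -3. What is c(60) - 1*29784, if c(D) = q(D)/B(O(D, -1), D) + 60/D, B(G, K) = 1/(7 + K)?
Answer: -25763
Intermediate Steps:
O(F, f) = -3/2 (O(F, f) = (1/2)*(-3) = -3/2)
c(D) = 60/D + D*(7 + D) (c(D) = D/(1/(7 + D)) + 60/D = D*(7 + D) + 60/D = 60/D + D*(7 + D))
c(60) - 1*29784 = (60 + 60**2*(7 + 60))/60 - 1*29784 = (60 + 3600*67)/60 - 29784 = (60 + 241200)/60 - 29784 = (1/60)*241260 - 29784 = 4021 - 29784 = -25763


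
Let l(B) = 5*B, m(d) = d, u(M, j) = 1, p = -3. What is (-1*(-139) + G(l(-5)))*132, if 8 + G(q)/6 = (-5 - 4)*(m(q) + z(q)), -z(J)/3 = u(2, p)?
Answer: 211596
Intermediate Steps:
z(J) = -3 (z(J) = -3*1 = -3)
G(q) = 114 - 54*q (G(q) = -48 + 6*((-5 - 4)*(q - 3)) = -48 + 6*(-9*(-3 + q)) = -48 + 6*(27 - 9*q) = -48 + (162 - 54*q) = 114 - 54*q)
(-1*(-139) + G(l(-5)))*132 = (-1*(-139) + (114 - 270*(-5)))*132 = (139 + (114 - 54*(-25)))*132 = (139 + (114 + 1350))*132 = (139 + 1464)*132 = 1603*132 = 211596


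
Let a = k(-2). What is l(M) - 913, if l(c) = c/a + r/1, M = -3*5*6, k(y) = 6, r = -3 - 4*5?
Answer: -951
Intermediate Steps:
r = -23 (r = -3 - 20 = -23)
a = 6
M = -90 (M = -15*6 = -90)
l(c) = -23 + c/6 (l(c) = c/6 - 23/1 = c*(⅙) - 23*1 = c/6 - 23 = -23 + c/6)
l(M) - 913 = (-23 + (⅙)*(-90)) - 913 = (-23 - 15) - 913 = -38 - 913 = -951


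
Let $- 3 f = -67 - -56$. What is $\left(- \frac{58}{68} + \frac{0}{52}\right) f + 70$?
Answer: $\frac{6821}{102} \approx 66.873$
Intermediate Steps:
$f = \frac{11}{3}$ ($f = - \frac{-67 - -56}{3} = - \frac{-67 + 56}{3} = \left(- \frac{1}{3}\right) \left(-11\right) = \frac{11}{3} \approx 3.6667$)
$\left(- \frac{58}{68} + \frac{0}{52}\right) f + 70 = \left(- \frac{58}{68} + \frac{0}{52}\right) \frac{11}{3} + 70 = \left(\left(-58\right) \frac{1}{68} + 0 \cdot \frac{1}{52}\right) \frac{11}{3} + 70 = \left(- \frac{29}{34} + 0\right) \frac{11}{3} + 70 = \left(- \frac{29}{34}\right) \frac{11}{3} + 70 = - \frac{319}{102} + 70 = \frac{6821}{102}$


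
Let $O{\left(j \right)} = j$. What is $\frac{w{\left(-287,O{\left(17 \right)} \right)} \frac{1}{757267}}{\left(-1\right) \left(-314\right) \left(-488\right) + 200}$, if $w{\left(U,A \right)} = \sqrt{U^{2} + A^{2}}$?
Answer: $- \frac{\sqrt{82658}}{115886083544} \approx -2.4809 \cdot 10^{-9}$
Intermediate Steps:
$w{\left(U,A \right)} = \sqrt{A^{2} + U^{2}}$
$\frac{w{\left(-287,O{\left(17 \right)} \right)} \frac{1}{757267}}{\left(-1\right) \left(-314\right) \left(-488\right) + 200} = \frac{\sqrt{17^{2} + \left(-287\right)^{2}} \cdot \frac{1}{757267}}{\left(-1\right) \left(-314\right) \left(-488\right) + 200} = \frac{\sqrt{289 + 82369} \cdot \frac{1}{757267}}{314 \left(-488\right) + 200} = \frac{\sqrt{82658} \cdot \frac{1}{757267}}{-153232 + 200} = \frac{\frac{1}{757267} \sqrt{82658}}{-153032} = \frac{\sqrt{82658}}{757267} \left(- \frac{1}{153032}\right) = - \frac{\sqrt{82658}}{115886083544}$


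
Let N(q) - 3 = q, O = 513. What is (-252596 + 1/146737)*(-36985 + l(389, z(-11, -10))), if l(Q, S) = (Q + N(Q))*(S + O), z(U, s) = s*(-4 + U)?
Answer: -17821605357107318/146737 ≈ -1.2145e+11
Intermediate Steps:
N(q) = 3 + q
l(Q, S) = (3 + 2*Q)*(513 + S) (l(Q, S) = (Q + (3 + Q))*(S + 513) = (3 + 2*Q)*(513 + S))
(-252596 + 1/146737)*(-36985 + l(389, z(-11, -10))) = (-252596 + 1/146737)*(-36985 + (1539 + 1026*389 + 389*(-10*(-4 - 11)) + (-10*(-4 - 11))*(3 + 389))) = (-252596 + 1/146737)*(-36985 + (1539 + 399114 + 389*(-10*(-15)) - 10*(-15)*392)) = -37065179251*(-36985 + (1539 + 399114 + 389*150 + 150*392))/146737 = -37065179251*(-36985 + (1539 + 399114 + 58350 + 58800))/146737 = -37065179251*(-36985 + 517803)/146737 = -37065179251/146737*480818 = -17821605357107318/146737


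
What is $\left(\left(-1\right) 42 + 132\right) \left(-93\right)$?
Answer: $-8370$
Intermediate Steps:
$\left(\left(-1\right) 42 + 132\right) \left(-93\right) = \left(-42 + 132\right) \left(-93\right) = 90 \left(-93\right) = -8370$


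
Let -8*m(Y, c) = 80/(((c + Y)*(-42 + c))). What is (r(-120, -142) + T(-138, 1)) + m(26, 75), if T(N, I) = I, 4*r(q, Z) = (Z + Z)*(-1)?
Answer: 239966/3333 ≈ 71.997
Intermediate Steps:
m(Y, c) = -10/((-42 + c)*(Y + c)) (m(Y, c) = -10/((c + Y)*(-42 + c)) = -10/((Y + c)*(-42 + c)) = -10/((-42 + c)*(Y + c)))
r(q, Z) = -Z/2 (r(q, Z) = ((Z + Z)*(-1))/4 = ((2*Z)*(-1))/4 = (-2*Z)/4 = -Z/2)
(r(-120, -142) + T(-138, 1)) + m(26, 75) = (-1/2*(-142) + 1) - 10/(75**2 - 42*26 - 42*75 + 26*75) = (71 + 1) - 10/(5625 - 1092 - 3150 + 1950) = 72 - 10/3333 = 239966/3333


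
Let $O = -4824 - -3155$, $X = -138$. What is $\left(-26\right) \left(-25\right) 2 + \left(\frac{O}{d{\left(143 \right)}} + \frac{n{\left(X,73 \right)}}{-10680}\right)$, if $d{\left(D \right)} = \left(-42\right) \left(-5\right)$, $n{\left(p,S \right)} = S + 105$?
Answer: $\frac{36177}{28} \approx 1292.0$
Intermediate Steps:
$n{\left(p,S \right)} = 105 + S$
$d{\left(D \right)} = 210$
$O = -1669$ ($O = -4824 + 3155 = -1669$)
$\left(-26\right) \left(-25\right) 2 + \left(\frac{O}{d{\left(143 \right)}} + \frac{n{\left(X,73 \right)}}{-10680}\right) = \left(-26\right) \left(-25\right) 2 - \left(\frac{1669}{210} - \frac{105 + 73}{-10680}\right) = 650 \cdot 2 + \left(\left(-1669\right) \frac{1}{210} + 178 \left(- \frac{1}{10680}\right)\right) = 1300 - \frac{223}{28} = \frac{36177}{28}$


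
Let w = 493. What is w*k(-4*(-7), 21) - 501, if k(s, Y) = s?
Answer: 13303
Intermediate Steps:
w*k(-4*(-7), 21) - 501 = 493*(-4*(-7)) - 501 = 493*28 - 501 = 13804 - 501 = 13303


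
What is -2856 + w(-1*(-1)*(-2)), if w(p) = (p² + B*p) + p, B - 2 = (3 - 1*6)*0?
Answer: -2858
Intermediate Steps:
B = 2 (B = 2 + (3 - 1*6)*0 = 2 + (3 - 6)*0 = 2 - 3*0 = 2 + 0 = 2)
w(p) = p² + 3*p (w(p) = (p² + 2*p) + p = p² + 3*p)
-2856 + w(-1*(-1)*(-2)) = -2856 + (-1*(-1)*(-2))*(3 - 1*(-1)*(-2)) = -2856 + (1*(-2))*(3 + 1*(-2)) = -2856 - 2*(3 - 2) = -2856 - 2*1 = -2856 - 2 = -2858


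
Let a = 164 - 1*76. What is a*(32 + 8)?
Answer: 3520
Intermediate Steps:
a = 88 (a = 164 - 76 = 88)
a*(32 + 8) = 88*(32 + 8) = 88*40 = 3520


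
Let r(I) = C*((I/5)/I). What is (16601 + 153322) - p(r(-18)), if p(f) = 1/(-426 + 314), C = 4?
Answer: 19031377/112 ≈ 1.6992e+5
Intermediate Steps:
r(I) = 4/5 (r(I) = 4*((I/5)/I) = 4*(1/5) = 4/5)
p(f) = -1/112 (p(f) = 1/(-112) = -1/112)
(16601 + 153322) - p(r(-18)) = (16601 + 153322) - 1*(-1/112) = 169923 + 1/112 = 19031377/112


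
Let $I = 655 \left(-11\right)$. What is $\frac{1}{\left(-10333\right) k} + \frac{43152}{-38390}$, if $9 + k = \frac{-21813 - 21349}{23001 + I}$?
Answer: $- \frac{20658583141594}{18378958722905} \approx -1.124$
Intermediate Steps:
$I = -7205$
$k = - \frac{92663}{7898}$ ($k = -9 + \frac{-21813 - 21349}{23001 - 7205} = -9 - \frac{43162}{15796} = -9 - \frac{21581}{7898} = - \frac{92663}{7898} \approx -11.732$)
$\frac{1}{\left(-10333\right) k} + \frac{43152}{-38390} = \frac{1}{\left(-10333\right) \left(- \frac{92663}{7898}\right)} + \frac{43152}{-38390} = \left(- \frac{1}{10333}\right) \left(- \frac{7898}{92663}\right) + 43152 \left(- \frac{1}{38390}\right) = \frac{7898}{957486779} - \frac{21576}{19195} = - \frac{20658583141594}{18378958722905}$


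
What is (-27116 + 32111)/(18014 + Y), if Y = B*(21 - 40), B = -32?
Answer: 4995/18622 ≈ 0.26823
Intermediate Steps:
Y = 608 (Y = -32*(21 - 40) = -32*(-19) = 608)
(-27116 + 32111)/(18014 + Y) = (-27116 + 32111)/(18014 + 608) = 4995/18622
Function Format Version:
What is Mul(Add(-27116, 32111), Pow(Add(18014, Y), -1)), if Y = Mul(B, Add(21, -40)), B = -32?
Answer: Rational(4995, 18622) ≈ 0.26823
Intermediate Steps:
Y = 608 (Y = Mul(-32, Add(21, -40)) = Mul(-32, -19) = 608)
Mul(Add(-27116, 32111), Pow(Add(18014, Y), -1)) = Mul(Add(-27116, 32111), Pow(Add(18014, 608), -1)) = Mul(4995, Pow(18622, -1)) = Mul(4995, Rational(1, 18622)) = Rational(4995, 18622)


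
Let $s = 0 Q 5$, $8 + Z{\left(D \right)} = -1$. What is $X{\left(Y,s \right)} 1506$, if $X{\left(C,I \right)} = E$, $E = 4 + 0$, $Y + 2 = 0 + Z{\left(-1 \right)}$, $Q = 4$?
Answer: $6024$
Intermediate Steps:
$Z{\left(D \right)} = -9$ ($Z{\left(D \right)} = -8 - 1 = -9$)
$s = 0$ ($s = 0 \cdot 4 \cdot 5 = 0 \cdot 5 = 0$)
$Y = -11$ ($Y = -2 + \left(0 - 9\right) = -2 - 9 = -11$)
$E = 4$
$X{\left(C,I \right)} = 4$
$X{\left(Y,s \right)} 1506 = 4 \cdot 1506 = 6024$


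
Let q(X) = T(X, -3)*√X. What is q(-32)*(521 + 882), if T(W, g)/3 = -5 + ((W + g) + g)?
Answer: -723948*I*√2 ≈ -1.0238e+6*I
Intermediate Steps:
T(W, g) = -15 + 3*W + 6*g (T(W, g) = 3*(-5 + ((W + g) + g)) = 3*(-5 + (W + 2*g)) = 3*(-5 + W + 2*g) = -15 + 3*W + 6*g)
q(X) = √X*(-33 + 3*X) (q(X) = (-15 + 3*X + 6*(-3))*√X = (-15 + 3*X - 18)*√X = (-33 + 3*X)*√X = √X*(-33 + 3*X))
q(-32)*(521 + 882) = (3*√(-32)*(-11 - 32))*(521 + 882) = (3*(4*I*√2)*(-43))*1403 = -516*I*√2*1403 = -723948*I*√2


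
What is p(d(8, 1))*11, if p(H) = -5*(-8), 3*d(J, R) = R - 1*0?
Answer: 440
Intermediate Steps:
d(J, R) = R/3 (d(J, R) = (R - 1*0)/3 = (R + 0)/3 = R/3)
p(H) = 40
p(d(8, 1))*11 = 40*11 = 440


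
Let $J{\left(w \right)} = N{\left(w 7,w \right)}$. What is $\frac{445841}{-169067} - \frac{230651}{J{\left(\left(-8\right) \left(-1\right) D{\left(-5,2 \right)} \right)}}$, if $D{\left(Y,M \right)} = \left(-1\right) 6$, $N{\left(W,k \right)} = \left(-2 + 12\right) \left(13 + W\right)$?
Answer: $\frac{37555406187}{546086410} \approx 68.772$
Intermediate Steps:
$N{\left(W,k \right)} = 130 + 10 W$ ($N{\left(W,k \right)} = 10 \left(13 + W\right) = 130 + 10 W$)
$D{\left(Y,M \right)} = -6$
$J{\left(w \right)} = 130 + 70 w$ ($J{\left(w \right)} = 130 + 10 w 7 = 130 + 10 \cdot 7 w = 130 + 70 w$)
$\frac{445841}{-169067} - \frac{230651}{J{\left(\left(-8\right) \left(-1\right) D{\left(-5,2 \right)} \right)}} = \frac{445841}{-169067} - \frac{230651}{130 + 70 \left(-8\right) \left(-1\right) \left(-6\right)} = 445841 \left(- \frac{1}{169067}\right) - \frac{230651}{130 + 70 \cdot 8 \left(-6\right)} = - \frac{445841}{169067} - \frac{230651}{130 + 70 \left(-48\right)} = - \frac{445841}{169067} - \frac{230651}{130 - 3360} = - \frac{445841}{169067} - \frac{230651}{-3230} = - \frac{445841}{169067} - - \frac{230651}{3230} = - \frac{445841}{169067} + \frac{230651}{3230} = \frac{37555406187}{546086410}$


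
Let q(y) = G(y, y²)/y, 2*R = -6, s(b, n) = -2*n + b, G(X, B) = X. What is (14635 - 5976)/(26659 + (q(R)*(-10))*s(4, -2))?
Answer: 1237/3797 ≈ 0.32578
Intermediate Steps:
s(b, n) = b - 2*n
R = -3 (R = (½)*(-6) = -3)
q(y) = 1 (q(y) = y/y = 1)
(14635 - 5976)/(26659 + (q(R)*(-10))*s(4, -2)) = (14635 - 5976)/(26659 + (1*(-10))*(4 - 2*(-2))) = 8659/(26659 - 10*(4 + 4)) = 8659/(26659 - 10*8) = 8659/(26659 - 80) = 8659/26579 = 8659*(1/26579) = 1237/3797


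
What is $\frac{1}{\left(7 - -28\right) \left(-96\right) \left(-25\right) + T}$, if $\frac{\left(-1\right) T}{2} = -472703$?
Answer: $\frac{1}{1029406} \approx 9.7143 \cdot 10^{-7}$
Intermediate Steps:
$T = 945406$ ($T = \left(-2\right) \left(-472703\right) = 945406$)
$\frac{1}{\left(7 - -28\right) \left(-96\right) \left(-25\right) + T} = \frac{1}{\left(7 - -28\right) \left(-96\right) \left(-25\right) + 945406} = \frac{1}{\left(7 + 28\right) \left(-96\right) \left(-25\right) + 945406} = \frac{1}{35 \left(-96\right) \left(-25\right) + 945406} = \frac{1}{\left(-3360\right) \left(-25\right) + 945406} = \frac{1}{84000 + 945406} = \frac{1}{1029406}$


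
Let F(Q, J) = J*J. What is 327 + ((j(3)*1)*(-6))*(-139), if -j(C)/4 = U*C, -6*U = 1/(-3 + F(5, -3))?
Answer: 605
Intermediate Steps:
F(Q, J) = J²
U = -1/36 (U = -1/(6*(-3 + (-3)²)) = -1/(6*(-3 + 9)) = -⅙/6 = -⅙*⅙ = -1/36 ≈ -0.027778)
j(C) = C/9 (j(C) = -(-1)*C/9 = C/9)
327 + ((j(3)*1)*(-6))*(-139) = 327 + ((((⅑)*3)*1)*(-6))*(-139) = 327 + (((⅓)*1)*(-6))*(-139) = 327 + ((⅓)*(-6))*(-139) = 327 - 2*(-139) = 327 + 278 = 605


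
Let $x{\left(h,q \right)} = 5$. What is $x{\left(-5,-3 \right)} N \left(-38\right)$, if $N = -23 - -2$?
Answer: $3990$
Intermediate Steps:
$N = -21$ ($N = -23 + 2 = -21$)
$x{\left(-5,-3 \right)} N \left(-38\right) = 5 \left(-21\right) \left(-38\right) = \left(-105\right) \left(-38\right) = 3990$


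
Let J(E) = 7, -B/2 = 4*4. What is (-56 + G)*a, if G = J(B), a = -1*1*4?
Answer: 196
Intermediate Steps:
B = -32 (B = -8*4 = -2*16 = -32)
a = -4 (a = -1*4 = -4)
G = 7
(-56 + G)*a = (-56 + 7)*(-4) = -49*(-4) = 196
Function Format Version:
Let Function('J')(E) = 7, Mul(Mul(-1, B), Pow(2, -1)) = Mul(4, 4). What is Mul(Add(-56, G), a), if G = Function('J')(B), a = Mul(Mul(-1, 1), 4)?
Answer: 196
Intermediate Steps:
B = -32 (B = Mul(-2, Mul(4, 4)) = Mul(-2, 16) = -32)
a = -4 (a = Mul(-1, 4) = -4)
G = 7
Mul(Add(-56, G), a) = Mul(Add(-56, 7), -4) = Mul(-49, -4) = 196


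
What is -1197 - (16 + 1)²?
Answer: -1486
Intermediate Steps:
-1197 - (16 + 1)² = -1197 - 1*17² = -1197 - 1*289 = -1197 - 289 = -1486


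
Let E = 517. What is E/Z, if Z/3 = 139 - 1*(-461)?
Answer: 517/1800 ≈ 0.28722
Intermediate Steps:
Z = 1800 (Z = 3*(139 - 1*(-461)) = 3*(139 + 461) = 3*600 = 1800)
E/Z = 517/1800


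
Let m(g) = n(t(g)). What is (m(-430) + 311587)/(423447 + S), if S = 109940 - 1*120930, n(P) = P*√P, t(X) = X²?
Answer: 79818587/412457 ≈ 193.52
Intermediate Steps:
n(P) = P^(3/2)
m(g) = (g²)^(3/2)
S = -10990 (S = 109940 - 120930 = -10990)
(m(-430) + 311587)/(423447 + S) = (((-430)²)^(3/2) + 311587)/(423447 - 10990) = (184900^(3/2) + 311587)/412457 = (79507000 + 311587)*(1/412457) = 79818587*(1/412457) = 79818587/412457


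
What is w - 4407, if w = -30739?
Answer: -35146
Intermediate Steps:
w - 4407 = -30739 - 4407 = -35146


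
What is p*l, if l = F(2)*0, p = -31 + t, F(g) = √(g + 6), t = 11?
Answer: 0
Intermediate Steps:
F(g) = √(6 + g)
p = -20 (p = -31 + 11 = -20)
l = 0 (l = √(6 + 2)*0 = √8*0 = (2*√2)*0 = 0)
p*l = -20*0 = 0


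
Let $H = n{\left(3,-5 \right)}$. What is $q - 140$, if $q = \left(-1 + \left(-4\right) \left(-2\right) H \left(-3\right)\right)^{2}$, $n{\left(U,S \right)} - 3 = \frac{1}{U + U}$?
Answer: $5789$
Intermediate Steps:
$n{\left(U,S \right)} = 3 + \frac{1}{2 U}$ ($n{\left(U,S \right)} = 3 + \frac{1}{U + U} = 3 + \frac{1}{2 U}$)
$H = \frac{19}{6}$ ($H = 3 + \frac{1}{2 \cdot 3} = 3 + \frac{1}{2} \cdot \frac{1}{3} = 3 + \frac{1}{6} = \frac{19}{6} \approx 3.1667$)
$q = 5929$ ($q = \left(-1 + \left(-4\right) \left(-2\right) \frac{19}{6} \left(-3\right)\right)^{2} = \left(-1 + 8 \cdot \frac{19}{6} \left(-3\right)\right)^{2} = \left(-1 + \frac{76}{3} \left(-3\right)\right)^{2} = \left(-1 - 76\right)^{2} = \left(-77\right)^{2} = 5929$)
$q - 140 = 5929 - 140 = 5789$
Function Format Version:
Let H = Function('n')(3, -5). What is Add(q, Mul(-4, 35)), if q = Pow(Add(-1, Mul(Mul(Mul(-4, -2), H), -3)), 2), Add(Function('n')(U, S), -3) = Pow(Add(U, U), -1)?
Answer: 5789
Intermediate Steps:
Function('n')(U, S) = Add(3, Mul(Rational(1, 2), Pow(U, -1))) (Function('n')(U, S) = Add(3, Pow(Add(U, U), -1)) = Add(3, Pow(Mul(2, U), -1)) = Add(3, Mul(Rational(1, 2), Pow(U, -1))))
H = Rational(19, 6) (H = Add(3, Mul(Rational(1, 2), Pow(3, -1))) = Add(3, Mul(Rational(1, 2), Rational(1, 3))) = Add(3, Rational(1, 6)) = Rational(19, 6) ≈ 3.1667)
q = 5929 (q = Pow(Add(-1, Mul(Mul(Mul(-4, -2), Rational(19, 6)), -3)), 2) = Pow(Add(-1, Mul(Mul(8, Rational(19, 6)), -3)), 2) = Pow(Add(-1, Mul(Rational(76, 3), -3)), 2) = Pow(Add(-1, -76), 2) = Pow(-77, 2) = 5929)
Add(q, Mul(-4, 35)) = Add(5929, Mul(-4, 35)) = Add(5929, -140) = 5789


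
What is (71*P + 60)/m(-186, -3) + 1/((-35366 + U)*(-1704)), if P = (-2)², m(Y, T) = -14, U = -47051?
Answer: -24155433689/983069976 ≈ -24.571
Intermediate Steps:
P = 4
(71*P + 60)/m(-186, -3) + 1/((-35366 + U)*(-1704)) = (71*4 + 60)/(-14) + 1/(-35366 - 47051*(-1704)) = (284 + 60)*(-1/14) - 1/1704/(-82417) = 344*(-1/14) - 1/82417*(-1/1704) = -172/7 + 1/140438568 = -24155433689/983069976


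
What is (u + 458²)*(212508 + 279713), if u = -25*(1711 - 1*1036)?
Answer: 94944016469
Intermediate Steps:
u = -16875 (u = -25*(1711 - 1036) = -25*675 = -16875)
(u + 458²)*(212508 + 279713) = (-16875 + 458²)*(212508 + 279713) = (-16875 + 209764)*492221 = 192889*492221 = 94944016469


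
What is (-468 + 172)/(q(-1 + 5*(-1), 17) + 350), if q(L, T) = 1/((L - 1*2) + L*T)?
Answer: -32560/38499 ≈ -0.84574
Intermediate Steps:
q(L, T) = 1/(-2 + L + L*T) (q(L, T) = 1/((L - 2) + L*T) = 1/((-2 + L) + L*T) = 1/(-2 + L + L*T))
(-468 + 172)/(q(-1 + 5*(-1), 17) + 350) = (-468 + 172)/(1/(-2 + (-1 + 5*(-1)) + (-1 + 5*(-1))*17) + 350) = -296/(1/(-2 + (-1 - 5) + (-1 - 5)*17) + 350) = -296/(1/(-2 - 6 - 6*17) + 350) = -296/(1/(-2 - 6 - 102) + 350) = -296/(1/(-110) + 350) = -296/(-1/110 + 350) = -296/38499/110 = -296*110/38499 = -32560/38499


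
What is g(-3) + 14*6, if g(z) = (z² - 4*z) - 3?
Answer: 102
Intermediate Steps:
g(z) = -3 + z² - 4*z
g(-3) + 14*6 = (-3 + (-3)² - 4*(-3)) + 14*6 = (-3 + 9 + 12) + 84 = 18 + 84 = 102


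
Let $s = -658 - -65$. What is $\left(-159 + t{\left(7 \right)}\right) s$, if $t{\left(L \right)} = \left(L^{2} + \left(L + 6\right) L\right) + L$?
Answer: $7116$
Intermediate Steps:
$s = -593$ ($s = -658 + 65 = -593$)
$t{\left(L \right)} = L + L^{2} + L \left(6 + L\right)$ ($t{\left(L \right)} = \left(L^{2} + \left(6 + L\right) L\right) + L = \left(L^{2} + L \left(6 + L\right)\right) + L = L + L^{2} + L \left(6 + L\right)$)
$\left(-159 + t{\left(7 \right)}\right) s = \left(-159 + 7 \left(7 + 2 \cdot 7\right)\right) \left(-593\right) = \left(-159 + 7 \left(7 + 14\right)\right) \left(-593\right) = \left(-159 + 7 \cdot 21\right) \left(-593\right) = \left(-159 + 147\right) \left(-593\right) = \left(-12\right) \left(-593\right) = 7116$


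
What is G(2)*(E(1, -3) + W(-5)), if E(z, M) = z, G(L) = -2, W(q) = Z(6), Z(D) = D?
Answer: -14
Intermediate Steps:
W(q) = 6
G(2)*(E(1, -3) + W(-5)) = -2*(1 + 6) = -2*7 = -14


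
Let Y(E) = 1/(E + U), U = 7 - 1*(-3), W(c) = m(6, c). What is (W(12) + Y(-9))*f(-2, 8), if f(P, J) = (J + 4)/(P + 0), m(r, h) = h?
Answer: -78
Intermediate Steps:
W(c) = c
U = 10 (U = 7 + 3 = 10)
f(P, J) = (4 + J)/P
Y(E) = 1/(10 + E) (Y(E) = 1/(E + 10) = 1/(10 + E))
(W(12) + Y(-9))*f(-2, 8) = (12 + 1/(10 - 9))*((4 + 8)/(-2)) = (12 + 1/1)*(-1/2*12) = (12 + 1)*(-6) = 13*(-6) = -78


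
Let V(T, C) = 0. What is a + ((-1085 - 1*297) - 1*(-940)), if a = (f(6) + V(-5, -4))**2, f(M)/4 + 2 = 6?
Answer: -186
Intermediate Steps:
f(M) = 16 (f(M) = -8 + 4*6 = -8 + 24 = 16)
a = 256 (a = (16 + 0)**2 = 16**2 = 256)
a + ((-1085 - 1*297) - 1*(-940)) = 256 + ((-1085 - 1*297) - 1*(-940)) = 256 + ((-1085 - 297) + 940) = 256 + (-1382 + 940) = 256 - 442 = -186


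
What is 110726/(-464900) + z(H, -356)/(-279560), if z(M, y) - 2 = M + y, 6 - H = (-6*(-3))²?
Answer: -383026847/1624593050 ≈ -0.23577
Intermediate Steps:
H = -318 (H = 6 - (-6*(-3))² = 6 - 1*18² = 6 - 1*324 = 6 - 324 = -318)
z(M, y) = 2 + M + y (z(M, y) = 2 + (M + y) = 2 + M + y)
110726/(-464900) + z(H, -356)/(-279560) = 110726/(-464900) + (2 - 318 - 356)/(-279560) = 110726*(-1/464900) - 672*(-1/279560) = -55363/232450 + 84/34945 = -383026847/1624593050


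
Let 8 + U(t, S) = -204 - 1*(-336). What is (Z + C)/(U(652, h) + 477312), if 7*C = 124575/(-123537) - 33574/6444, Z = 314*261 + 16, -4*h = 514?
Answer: 10875558287371/63345605955768 ≈ 0.17169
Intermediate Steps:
h = -257/2 (h = -¼*514 = -257/2 ≈ -128.50)
Z = 81970 (Z = 81954 + 16 = 81970)
U(t, S) = 124 (U(t, S) = -8 + (-204 - 1*(-336)) = -8 + (-204 + 336) = -8 + 132 = 124)
C = -117866489/132678738 (C = (124575/(-123537) - 33574/6444)/7 = (124575*(-1/123537) - 33574*1/6444)/7 = (-41525/41179 - 16787/3222)/7 = (⅐)*(-825065423/132678738) = -117866489/132678738 ≈ -0.88836)
(Z + C)/(U(652, h) + 477312) = (81970 - 117866489/132678738)/(124 + 477312) = (10875558287371/132678738)/477436 = (10875558287371/132678738)*(1/477436) = 10875558287371/63345605955768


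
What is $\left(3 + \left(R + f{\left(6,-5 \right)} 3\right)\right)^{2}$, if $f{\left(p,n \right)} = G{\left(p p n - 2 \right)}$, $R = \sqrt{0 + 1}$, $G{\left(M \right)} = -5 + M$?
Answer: $310249$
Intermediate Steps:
$R = 1$ ($R = \sqrt{1} = 1$)
$f{\left(p,n \right)} = -7 + n p^{2}$ ($f{\left(p,n \right)} = -5 + \left(p p n - 2\right) = -5 + \left(p^{2} n - 2\right) = -5 + \left(n p^{2} - 2\right) = -5 + \left(-2 + n p^{2}\right) = -7 + n p^{2}$)
$\left(3 + \left(R + f{\left(6,-5 \right)} 3\right)\right)^{2} = \left(3 + \left(1 + \left(-7 - 5 \cdot 6^{2}\right) 3\right)\right)^{2} = \left(3 + \left(1 + \left(-7 - 180\right) 3\right)\right)^{2} = \left(3 + \left(1 - 561\right)\right)^{2} = \left(3 - 560\right)^{2} = \left(-557\right)^{2} = 310249$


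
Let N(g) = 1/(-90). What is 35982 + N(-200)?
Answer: 3238379/90 ≈ 35982.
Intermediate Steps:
N(g) = -1/90
35982 + N(-200) = 35982 - 1/90 = 3238379/90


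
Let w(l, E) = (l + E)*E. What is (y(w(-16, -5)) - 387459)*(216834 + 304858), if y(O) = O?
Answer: -202079482968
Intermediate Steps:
w(l, E) = E*(E + l) (w(l, E) = (E + l)*E = E*(E + l))
(y(w(-16, -5)) - 387459)*(216834 + 304858) = (-5*(-5 - 16) - 387459)*(216834 + 304858) = (-5*(-21) - 387459)*521692 = (105 - 387459)*521692 = -387354*521692 = -202079482968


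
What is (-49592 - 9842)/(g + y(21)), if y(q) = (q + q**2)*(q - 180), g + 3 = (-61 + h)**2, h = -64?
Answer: 29717/28918 ≈ 1.0276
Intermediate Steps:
g = 15622 (g = -3 + (-61 - 64)**2 = -3 + (-125)**2 = -3 + 15625 = 15622)
y(q) = (-180 + q)*(q + q**2) (y(q) = (q + q**2)*(-180 + q) = (-180 + q)*(q + q**2))
(-49592 - 9842)/(g + y(21)) = (-49592 - 9842)/(15622 + 21*(-180 + 21**2 - 179*21)) = -59434/(15622 + 21*(-180 + 441 - 3759)) = -59434/(15622 + 21*(-3498)) = -59434/(15622 - 73458) = -59434/(-57836) = -59434*(-1/57836) = 29717/28918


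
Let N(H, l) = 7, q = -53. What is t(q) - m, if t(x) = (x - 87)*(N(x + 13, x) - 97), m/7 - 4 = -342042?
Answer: 2406866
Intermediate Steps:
m = -2394266 (m = 28 + 7*(-342042) = 28 - 2394294 = -2394266)
t(x) = 7830 - 90*x (t(x) = (x - 87)*(7 - 97) = (-87 + x)*(-90) = 7830 - 90*x)
t(q) - m = (7830 - 90*(-53)) - 1*(-2394266) = (7830 + 4770) + 2394266 = 12600 + 2394266 = 2406866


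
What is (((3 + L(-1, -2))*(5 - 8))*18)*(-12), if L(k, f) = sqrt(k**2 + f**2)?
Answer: 1944 + 648*sqrt(5) ≈ 3393.0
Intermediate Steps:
L(k, f) = sqrt(f**2 + k**2)
(((3 + L(-1, -2))*(5 - 8))*18)*(-12) = (((3 + sqrt((-2)**2 + (-1)**2))*(5 - 8))*18)*(-12) = (((3 + sqrt(4 + 1))*(-3))*18)*(-12) = (((3 + sqrt(5))*(-3))*18)*(-12) = ((-9 - 3*sqrt(5))*18)*(-12) = (-162 - 54*sqrt(5))*(-12) = 1944 + 648*sqrt(5)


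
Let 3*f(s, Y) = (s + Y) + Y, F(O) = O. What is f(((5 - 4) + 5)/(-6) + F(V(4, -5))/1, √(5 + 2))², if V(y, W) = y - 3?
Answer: 28/9 ≈ 3.1111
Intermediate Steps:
V(y, W) = -3 + y
f(s, Y) = s/3 + 2*Y/3 (f(s, Y) = ((s + Y) + Y)/3 = ((Y + s) + Y)/3 = (s + 2*Y)/3 = s/3 + 2*Y/3)
f(((5 - 4) + 5)/(-6) + F(V(4, -5))/1, √(5 + 2))² = ((((5 - 4) + 5)/(-6) + (-3 + 4)/1)/3 + 2*√(5 + 2)/3)² = (((1 + 5)*(-⅙) + 1*1)/3 + 2*√7/3)² = ((6*(-⅙) + 1)/3 + 2*√7/3)² = ((-1 + 1)/3 + 2*√7/3)² = ((⅓)*0 + 2*√7/3)² = (0 + 2*√7/3)² = (2*√7/3)² = 28/9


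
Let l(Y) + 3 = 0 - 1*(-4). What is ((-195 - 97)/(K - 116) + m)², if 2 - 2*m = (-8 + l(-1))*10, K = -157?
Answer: 102414400/74529 ≈ 1374.2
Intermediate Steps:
l(Y) = 1 (l(Y) = -3 + (0 - 1*(-4)) = -3 + (0 + 4) = -3 + 4 = 1)
m = 36 (m = 1 - (-8 + 1)*10/2 = 1 - (-7)*10/2 = 1 - ½*(-70) = 1 + 35 = 36)
((-195 - 97)/(K - 116) + m)² = ((-195 - 97)/(-157 - 116) + 36)² = (-292/(-273) + 36)² = (-292*(-1/273) + 36)² = (292/273 + 36)² = (10120/273)² = 102414400/74529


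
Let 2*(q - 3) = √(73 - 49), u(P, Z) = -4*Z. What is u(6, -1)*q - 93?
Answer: -81 + 4*√6 ≈ -71.202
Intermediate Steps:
q = 3 + √6 (q = 3 + √(73 - 49)/2 = 3 + √24/2 = 3 + (2*√6)/2 = 3 + √6 ≈ 5.4495)
u(6, -1)*q - 93 = (-4*(-1))*(3 + √6) - 93 = 4*(3 + √6) - 93 = (12 + 4*√6) - 93 = -81 + 4*√6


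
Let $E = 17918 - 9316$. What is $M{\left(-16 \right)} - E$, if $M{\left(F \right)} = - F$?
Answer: $-8586$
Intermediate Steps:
$E = 8602$
$M{\left(-16 \right)} - E = \left(-1\right) \left(-16\right) - 8602 = 16 - 8602 = -8586$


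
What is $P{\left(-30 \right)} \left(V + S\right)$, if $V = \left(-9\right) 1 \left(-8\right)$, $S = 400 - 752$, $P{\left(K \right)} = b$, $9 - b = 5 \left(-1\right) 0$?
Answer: $-2520$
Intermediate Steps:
$b = 9$ ($b = 9 - 5 \left(-1\right) 0 = 9 - \left(-5\right) 0 = 9 - 0 = 9 + 0 = 9$)
$P{\left(K \right)} = 9$
$S = -352$
$V = 72$ ($V = \left(-9\right) \left(-8\right) = 72$)
$P{\left(-30 \right)} \left(V + S\right) = 9 \left(72 - 352\right) = 9 \left(-280\right) = -2520$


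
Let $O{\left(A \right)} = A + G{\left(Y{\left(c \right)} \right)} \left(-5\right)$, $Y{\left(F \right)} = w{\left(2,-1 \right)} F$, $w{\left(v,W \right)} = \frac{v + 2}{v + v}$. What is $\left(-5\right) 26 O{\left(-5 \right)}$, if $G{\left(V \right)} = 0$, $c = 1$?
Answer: $650$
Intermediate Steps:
$w{\left(v,W \right)} = \frac{2 + v}{2 v}$
$Y{\left(F \right)} = F$ ($Y{\left(F \right)} = \frac{2 + 2}{2 \cdot 2} F = \frac{1}{2} \cdot \frac{1}{2} \cdot 4 F = 1 F = F$)
$O{\left(A \right)} = A$ ($O{\left(A \right)} = A + 0 \left(-5\right) = A + 0 = A$)
$\left(-5\right) 26 O{\left(-5 \right)} = \left(-5\right) 26 \left(-5\right) = \left(-130\right) \left(-5\right) = 650$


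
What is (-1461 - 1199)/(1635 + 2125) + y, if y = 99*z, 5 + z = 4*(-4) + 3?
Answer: -335149/188 ≈ -1782.7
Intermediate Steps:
z = -18 (z = -5 + (4*(-4) + 3) = -5 + (-16 + 3) = -5 - 13 = -18)
y = -1782 (y = 99*(-18) = -1782)
(-1461 - 1199)/(1635 + 2125) + y = (-1461 - 1199)/(1635 + 2125) - 1782 = -2660/3760 - 1782 = -2660*1/3760 - 1782 = -133/188 - 1782 = -335149/188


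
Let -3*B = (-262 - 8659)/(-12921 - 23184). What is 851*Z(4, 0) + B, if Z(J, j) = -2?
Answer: -184361051/108315 ≈ -1702.1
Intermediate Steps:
B = -8921/108315 (B = -(-262 - 8659)/(3*(-12921 - 23184)) = -(-8921)/(3*(-36105)) = -(-8921)*(-1)/(3*36105) = -1/3*8921/36105 = -8921/108315 ≈ -0.082362)
851*Z(4, 0) + B = 851*(-2) - 8921/108315 = -1702 - 8921/108315 = -184361051/108315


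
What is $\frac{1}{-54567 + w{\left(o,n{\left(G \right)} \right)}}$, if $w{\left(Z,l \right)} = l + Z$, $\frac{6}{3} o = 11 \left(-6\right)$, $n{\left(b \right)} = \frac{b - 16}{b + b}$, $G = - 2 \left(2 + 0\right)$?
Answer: $- \frac{2}{109195} \approx -1.8316 \cdot 10^{-5}$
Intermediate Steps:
$G = -4$ ($G = \left(-2\right) 2 = -4$)
$n{\left(b \right)} = \frac{-16 + b}{2 b}$
$o = -33$ ($o = \frac{11 \left(-6\right)}{2} = \frac{1}{2} \left(-66\right) = -33$)
$w{\left(Z,l \right)} = Z + l$
$\frac{1}{-54567 + w{\left(o,n{\left(G \right)} \right)}} = \frac{1}{-54567 - \left(33 - \frac{-16 - 4}{2 \left(-4\right)}\right)} = \frac{1}{-54567 - \left(33 + \frac{1}{8} \left(-20\right)\right)} = \frac{1}{-54567 + \left(-33 + \frac{5}{2}\right)} = \frac{1}{-54567 - \frac{61}{2}} = \frac{1}{- \frac{109195}{2}} = - \frac{2}{109195}$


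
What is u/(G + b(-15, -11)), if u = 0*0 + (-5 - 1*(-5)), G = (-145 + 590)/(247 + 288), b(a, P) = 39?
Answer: 0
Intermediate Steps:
G = 89/107 (G = 445/535 = 445*(1/535) = 89/107 ≈ 0.83178)
u = 0 (u = 0 + (-5 + 5) = 0 + 0 = 0)
u/(G + b(-15, -11)) = 0/(89/107 + 39) = 0/(4262/107) = (107/4262)*0 = 0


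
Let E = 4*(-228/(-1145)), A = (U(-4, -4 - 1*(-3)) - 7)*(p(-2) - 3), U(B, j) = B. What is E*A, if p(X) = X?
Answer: 10032/229 ≈ 43.808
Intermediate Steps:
A = 55 (A = (-4 - 7)*(-2 - 3) = -11*(-5) = 55)
E = 912/1145 (E = 4*(-228*(-1/1145)) = 4*(228/1145) = 912/1145 ≈ 0.79651)
E*A = (912/1145)*55 = 10032/229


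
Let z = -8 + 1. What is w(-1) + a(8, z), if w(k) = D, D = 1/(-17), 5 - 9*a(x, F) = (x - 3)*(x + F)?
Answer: -1/17 ≈ -0.058824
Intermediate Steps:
z = -7
a(x, F) = 5/9 - (-3 + x)*(F + x)/9 (a(x, F) = 5/9 - (x - 3)*(x + F)/9 = 5/9 - (-3 + x)*(F + x)/9)
D = -1/17 ≈ -0.058824
w(k) = -1/17
w(-1) + a(8, z) = -1/17 + (5/9 - 1/9*8**2 + (1/3)*(-7) + (1/3)*8 - 1/9*(-7)*8) = -1/17 + (5/9 - 1/9*64 - 7/3 + 8/3 + 56/9) = -1/17 + (5/9 - 64/9 - 7/3 + 8/3 + 56/9) = -1/17 + 0 = -1/17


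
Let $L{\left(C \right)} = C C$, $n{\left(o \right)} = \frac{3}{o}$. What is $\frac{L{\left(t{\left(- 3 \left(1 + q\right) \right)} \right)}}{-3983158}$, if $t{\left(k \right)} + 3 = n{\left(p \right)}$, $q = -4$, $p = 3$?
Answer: $- \frac{2}{1991579} \approx -1.0042 \cdot 10^{-6}$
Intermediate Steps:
$t{\left(k \right)} = -2$ ($t{\left(k \right)} = -3 + \frac{3}{3} = -3 + 3 \cdot \frac{1}{3} = -3 + 1 = -2$)
$L{\left(C \right)} = C^{2}$
$\frac{L{\left(t{\left(- 3 \left(1 + q\right) \right)} \right)}}{-3983158} = \frac{\left(-2\right)^{2}}{-3983158} = 4 \left(- \frac{1}{3983158}\right) = - \frac{2}{1991579}$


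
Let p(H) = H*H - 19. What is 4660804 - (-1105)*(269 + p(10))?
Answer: 5047554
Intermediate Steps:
p(H) = -19 + H² (p(H) = H² - 19 = -19 + H²)
4660804 - (-1105)*(269 + p(10)) = 4660804 - (-1105)*(269 + (-19 + 10²)) = 4660804 - (-1105)*(269 + (-19 + 100)) = 4660804 - (-1105)*(269 + 81) = 4660804 - (-1105)*350 = 4660804 - 1*(-386750) = 4660804 + 386750 = 5047554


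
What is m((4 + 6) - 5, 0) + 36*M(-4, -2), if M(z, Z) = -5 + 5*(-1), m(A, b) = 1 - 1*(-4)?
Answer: -355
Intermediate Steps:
m(A, b) = 5 (m(A, b) = 1 + 4 = 5)
M(z, Z) = -10 (M(z, Z) = -5 - 5 = -10)
m((4 + 6) - 5, 0) + 36*M(-4, -2) = 5 + 36*(-10) = 5 - 360 = -355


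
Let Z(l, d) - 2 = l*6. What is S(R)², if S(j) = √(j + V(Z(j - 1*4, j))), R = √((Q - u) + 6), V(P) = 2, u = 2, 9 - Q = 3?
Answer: 2 + √10 ≈ 5.1623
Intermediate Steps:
Q = 6 (Q = 9 - 1*3 = 9 - 3 = 6)
Z(l, d) = 2 + 6*l (Z(l, d) = 2 + l*6 = 2 + 6*l)
R = √10 (R = √((6 - 1*2) + 6) = √((6 - 2) + 6) = √(4 + 6) = √10 ≈ 3.1623)
S(j) = √(2 + j) (S(j) = √(j + 2) = √(2 + j))
S(R)² = (√(2 + √10))² = 2 + √10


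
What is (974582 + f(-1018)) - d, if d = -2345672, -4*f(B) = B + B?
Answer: 3320763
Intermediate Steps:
f(B) = -B/2 (f(B) = -(B + B)/4 = -B/2)
(974582 + f(-1018)) - d = (974582 - ½*(-1018)) - 1*(-2345672) = (974582 + 509) + 2345672 = 975091 + 2345672 = 3320763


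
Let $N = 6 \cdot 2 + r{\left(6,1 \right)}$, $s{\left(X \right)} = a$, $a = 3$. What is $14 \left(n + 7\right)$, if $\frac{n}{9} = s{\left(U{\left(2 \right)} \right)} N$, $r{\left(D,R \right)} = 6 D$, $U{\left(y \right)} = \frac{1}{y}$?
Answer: $18242$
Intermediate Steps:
$s{\left(X \right)} = 3$
$N = 48$ ($N = 6 \cdot 2 + 6 \cdot 6 = 12 + 36 = 48$)
$n = 1296$ ($n = 9 \cdot 3 \cdot 48 = 9 \cdot 144 = 1296$)
$14 \left(n + 7\right) = 14 \left(1296 + 7\right) = 14 \cdot 1303 = 18242$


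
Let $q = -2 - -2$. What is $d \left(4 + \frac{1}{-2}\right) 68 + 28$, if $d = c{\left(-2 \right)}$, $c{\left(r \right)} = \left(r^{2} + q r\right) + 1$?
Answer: $1218$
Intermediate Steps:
$q = 0$ ($q = -2 + 2 = 0$)
$c{\left(r \right)} = 1 + r^{2}$ ($c{\left(r \right)} = \left(r^{2} + 0 r\right) + 1 = \left(r^{2} + 0\right) + 1 = r^{2} + 1 = 1 + r^{2}$)
$d = 5$ ($d = 1 + \left(-2\right)^{2} = 1 + 4 = 5$)
$d \left(4 + \frac{1}{-2}\right) 68 + 28 = 5 \left(4 + \frac{1}{-2}\right) 68 + 28 = 5 \left(4 - \frac{1}{2}\right) 68 + 28 = 5 \cdot \frac{7}{2} \cdot 68 + 28 = \frac{35}{2} \cdot 68 + 28 = 1190 + 28 = 1218$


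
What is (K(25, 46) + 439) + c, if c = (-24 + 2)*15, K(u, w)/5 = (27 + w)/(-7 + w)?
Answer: 4616/39 ≈ 118.36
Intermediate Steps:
K(u, w) = 5*(27 + w)/(-7 + w) (K(u, w) = 5*((27 + w)/(-7 + w)) = 5*(27 + w)/(-7 + w))
c = -330 (c = -22*15 = -330)
(K(25, 46) + 439) + c = (5*(27 + 46)/(-7 + 46) + 439) - 330 = (5*73/39 + 439) - 330 = (5*(1/39)*73 + 439) - 330 = (365/39 + 439) - 330 = 17486/39 - 330 = 4616/39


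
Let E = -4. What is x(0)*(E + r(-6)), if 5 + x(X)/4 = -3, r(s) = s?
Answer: 320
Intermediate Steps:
x(X) = -32 (x(X) = -20 + 4*(-3) = -20 - 12 = -32)
x(0)*(E + r(-6)) = -32*(-4 - 6) = -32*(-10) = 320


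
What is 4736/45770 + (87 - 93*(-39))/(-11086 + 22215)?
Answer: 111348362/254687165 ≈ 0.43720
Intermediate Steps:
4736/45770 + (87 - 93*(-39))/(-11086 + 22215) = 4736*(1/45770) + (87 + 3627)/11129 = 2368/22885 + 3714*(1/11129) = 2368/22885 + 3714/11129 = 111348362/254687165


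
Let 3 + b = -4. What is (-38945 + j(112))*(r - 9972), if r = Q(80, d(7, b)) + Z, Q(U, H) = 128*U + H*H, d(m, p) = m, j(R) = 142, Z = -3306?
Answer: 115982167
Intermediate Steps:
b = -7 (b = -3 - 4 = -7)
Q(U, H) = H**2 + 128*U (Q(U, H) = 128*U + H**2 = H**2 + 128*U)
r = 6983 (r = (7**2 + 128*80) - 3306 = (49 + 10240) - 3306 = 10289 - 3306 = 6983)
(-38945 + j(112))*(r - 9972) = (-38945 + 142)*(6983 - 9972) = -38803*(-2989) = 115982167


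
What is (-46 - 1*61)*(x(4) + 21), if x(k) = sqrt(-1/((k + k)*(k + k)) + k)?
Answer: -2247 - 107*sqrt(255)/8 ≈ -2460.6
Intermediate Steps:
x(k) = sqrt(k - 1/(4*k**2)) (x(k) = sqrt(-1/((2*k)*(2*k)) + k) = sqrt(-1/(4*k**2) + k) = sqrt(k - 1/(4*k**2)))
(-46 - 1*61)*(x(4) + 21) = (-46 - 1*61)*(sqrt(-1/4**2 + 4*4)/2 + 21) = (-46 - 61)*(sqrt(-1*1/16 + 16)/2 + 21) = -107*(sqrt(-1/16 + 16)/2 + 21) = -107*(sqrt(255/16)/2 + 21) = -107*((sqrt(255)/4)/2 + 21) = -107*(sqrt(255)/8 + 21) = -107*(21 + sqrt(255)/8) = -2247 - 107*sqrt(255)/8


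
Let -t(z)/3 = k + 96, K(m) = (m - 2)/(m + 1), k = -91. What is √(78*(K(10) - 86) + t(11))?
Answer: I*√806619/11 ≈ 81.647*I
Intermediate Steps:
K(m) = (-2 + m)/(1 + m)
t(z) = -15 (t(z) = -3*(-91 + 96) = -3*5 = -15)
√(78*(K(10) - 86) + t(11)) = √(78*((-2 + 10)/(1 + 10) - 86) - 15) = √(78*(8/11 - 86) - 15) = √(78*(-938/11) - 15) = √(-73164/11 - 15) = √(-73329/11) = I*√806619/11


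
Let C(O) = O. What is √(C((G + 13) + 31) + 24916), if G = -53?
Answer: √24907 ≈ 157.82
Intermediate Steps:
√(C((G + 13) + 31) + 24916) = √(((-53 + 13) + 31) + 24916) = √((-40 + 31) + 24916) = √(-9 + 24916) = √24907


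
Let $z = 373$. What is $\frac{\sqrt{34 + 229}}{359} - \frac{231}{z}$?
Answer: $- \frac{231}{373} + \frac{\sqrt{263}}{359} \approx -0.57413$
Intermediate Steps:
$\frac{\sqrt{34 + 229}}{359} - \frac{231}{z} = \frac{\sqrt{34 + 229}}{359} - \frac{231}{373} = \sqrt{263} \cdot \frac{1}{359} - \frac{231}{373} = \frac{\sqrt{263}}{359} - \frac{231}{373} = - \frac{231}{373} + \frac{\sqrt{263}}{359}$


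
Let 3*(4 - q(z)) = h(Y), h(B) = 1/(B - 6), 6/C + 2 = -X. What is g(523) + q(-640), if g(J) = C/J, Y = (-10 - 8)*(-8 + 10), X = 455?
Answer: 120699799/30115386 ≈ 4.0079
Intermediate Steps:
C = -6/457 (C = 6/(-2 - 1*455) = 6/(-2 - 455) = 6/(-457) = 6*(-1/457) = -6/457 ≈ -0.013129)
Y = -36 (Y = -18*2 = -36)
h(B) = 1/(-6 + B)
q(z) = 505/126 (q(z) = 4 - 1/(3*(-6 - 36)) = 4 - ⅓/(-42) = 4 - ⅓*(-1/42) = 4 + 1/126 = 505/126)
g(J) = -6/(457*J)
g(523) + q(-640) = -6/457/523 + 505/126 = -6/457*1/523 + 505/126 = -6/239011 + 505/126 = 120699799/30115386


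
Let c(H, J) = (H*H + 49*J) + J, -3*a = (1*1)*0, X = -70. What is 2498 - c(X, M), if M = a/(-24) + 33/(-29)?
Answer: -68008/29 ≈ -2345.1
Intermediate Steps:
a = 0 (a = -1*1*0/3 = -0/3 = -1/3*0 = 0)
M = -33/29 (M = 0/(-24) + 33/(-29) = 0*(-1/24) + 33*(-1/29) = 0 - 33/29 = -33/29 ≈ -1.1379)
c(H, J) = H**2 + 50*J (c(H, J) = (H**2 + 49*J) + J = H**2 + 50*J)
2498 - c(X, M) = 2498 - ((-70)**2 + 50*(-33/29)) = 2498 - (4900 - 1650/29) = 2498 - 1*140450/29 = 2498 - 140450/29 = -68008/29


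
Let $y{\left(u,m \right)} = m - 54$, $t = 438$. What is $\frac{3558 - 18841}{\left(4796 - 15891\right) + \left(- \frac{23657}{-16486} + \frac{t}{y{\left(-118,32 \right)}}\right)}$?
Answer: $\frac{2771510918}{2015384077} \approx 1.3752$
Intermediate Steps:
$y{\left(u,m \right)} = -54 + m$
$\frac{3558 - 18841}{\left(4796 - 15891\right) + \left(- \frac{23657}{-16486} + \frac{t}{y{\left(-118,32 \right)}}\right)} = \frac{3558 - 18841}{\left(4796 - 15891\right) + \left(- \frac{23657}{-16486} + \frac{438}{-54 + 32}\right)} = - \frac{15283}{-11095 + \left(\left(-23657\right) \left(- \frac{1}{16486}\right) + \frac{438}{-22}\right)} = - \frac{15283}{-11095 + \left(\frac{23657}{16486} + 438 \left(- \frac{1}{22}\right)\right)} = - \frac{15283}{-11095 + \left(\frac{23657}{16486} - \frac{219}{11}\right)} = - \frac{15283}{-11095 - \frac{3350207}{181346}} = - \frac{15283}{- \frac{2015384077}{181346}} = \left(-15283\right) \left(- \frac{181346}{2015384077}\right) = \frac{2771510918}{2015384077}$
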